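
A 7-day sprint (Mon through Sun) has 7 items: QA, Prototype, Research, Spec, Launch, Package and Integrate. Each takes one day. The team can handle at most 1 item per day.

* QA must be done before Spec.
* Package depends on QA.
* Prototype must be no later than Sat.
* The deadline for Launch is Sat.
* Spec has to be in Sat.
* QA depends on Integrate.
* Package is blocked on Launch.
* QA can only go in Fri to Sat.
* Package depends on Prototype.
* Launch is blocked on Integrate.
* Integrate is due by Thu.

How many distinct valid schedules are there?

12

Splitting on Prototype: it can be Mon (3), Tue (3), Wed (3), Thu (3). Listing each branch's schedules as (QA, Research, Spec, Launch, Package, Integrate):
Prototype=Mon: (Fri,Tue,Sat,Thu,Sun,Wed) (Fri,Wed,Sat,Thu,Sun,Tue) (Fri,Thu,Sat,Wed,Sun,Tue) — 3.
Prototype=Tue: (Fri,Mon,Sat,Thu,Sun,Wed) (Fri,Wed,Sat,Thu,Sun,Mon) (Fri,Thu,Sat,Wed,Sun,Mon) — 3.
Prototype=Wed: (Fri,Mon,Sat,Thu,Sun,Tue) (Fri,Tue,Sat,Thu,Sun,Mon) (Fri,Thu,Sat,Tue,Sun,Mon) — 3.
Prototype=Thu: (Fri,Mon,Sat,Wed,Sun,Tue) (Fri,Tue,Sat,Wed,Sun,Mon) (Fri,Wed,Sat,Tue,Sun,Mon) — 3.
Summing: 3 + 3 + 3 + 3 = 12.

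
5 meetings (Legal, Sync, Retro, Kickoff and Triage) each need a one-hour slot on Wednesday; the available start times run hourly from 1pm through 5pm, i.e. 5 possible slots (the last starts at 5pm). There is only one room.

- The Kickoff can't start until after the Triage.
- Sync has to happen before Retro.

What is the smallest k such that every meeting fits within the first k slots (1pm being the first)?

5

The precedence chain requires at least 2 distinct slots.
With at most 1 per slot and 5 meetings, at least 5 slots are needed.
5 works (last occupied slot: 5pm): for example Sync in 1pm; Retro in 2pm; Legal in 5pm; Triage in 3pm; Kickoff in 4pm.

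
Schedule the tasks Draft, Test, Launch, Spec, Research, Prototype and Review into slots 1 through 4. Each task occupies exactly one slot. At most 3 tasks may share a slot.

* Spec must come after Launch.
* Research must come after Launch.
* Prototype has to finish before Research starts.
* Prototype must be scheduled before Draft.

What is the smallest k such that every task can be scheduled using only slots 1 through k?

The precedence chain requires at least 2 distinct slots.
With at most 3 per slot and 7 tasks, at least 3 slots are needed.
3 works (last occupied slot: 3): for example Review=3, Spec=2, Prototype=1, Draft=2, Launch=1, Research=2, Test=1.

3 slots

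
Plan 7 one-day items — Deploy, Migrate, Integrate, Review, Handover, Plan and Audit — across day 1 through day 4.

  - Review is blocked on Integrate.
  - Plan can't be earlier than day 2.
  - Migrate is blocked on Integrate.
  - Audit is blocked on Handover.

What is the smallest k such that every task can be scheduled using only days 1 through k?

The precedence chain requires at least 2 distinct days.
2 works (last occupied day: day 2): for example Review -> day 2; Integrate -> day 1; Deploy -> day 1; Audit -> day 2; Migrate -> day 2; Plan -> day 2; Handover -> day 1.

2 days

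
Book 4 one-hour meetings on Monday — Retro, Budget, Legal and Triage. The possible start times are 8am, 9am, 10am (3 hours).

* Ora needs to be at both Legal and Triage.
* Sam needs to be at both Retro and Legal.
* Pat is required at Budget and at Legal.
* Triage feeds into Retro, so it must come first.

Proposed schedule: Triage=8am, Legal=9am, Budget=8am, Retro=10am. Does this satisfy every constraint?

Valid

Triage feeds into Retro, so it must come first — holds.
Pat is required at Budget and at Legal — holds.
Sam needs to be at both Retro and Legal — holds.
Ora needs to be at both Legal and Triage — holds.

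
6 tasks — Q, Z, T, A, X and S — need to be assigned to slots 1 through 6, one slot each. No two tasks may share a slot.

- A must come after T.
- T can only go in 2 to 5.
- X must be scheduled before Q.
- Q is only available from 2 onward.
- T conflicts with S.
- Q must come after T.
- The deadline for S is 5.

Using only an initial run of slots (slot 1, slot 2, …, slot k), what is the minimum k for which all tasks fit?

6 slots

The precedence chain requires at least 2 distinct slots.
With at most 1 per slot and 6 tasks, at least 6 slots are needed.
Propagating the time windows through the other constraints, Q can't land before 3, so the schedule must run through at least slot 3.
6 works (last occupied slot: 6): for example S -> 4; X -> 1; A -> 5; T -> 2; Q -> 3; Z -> 6.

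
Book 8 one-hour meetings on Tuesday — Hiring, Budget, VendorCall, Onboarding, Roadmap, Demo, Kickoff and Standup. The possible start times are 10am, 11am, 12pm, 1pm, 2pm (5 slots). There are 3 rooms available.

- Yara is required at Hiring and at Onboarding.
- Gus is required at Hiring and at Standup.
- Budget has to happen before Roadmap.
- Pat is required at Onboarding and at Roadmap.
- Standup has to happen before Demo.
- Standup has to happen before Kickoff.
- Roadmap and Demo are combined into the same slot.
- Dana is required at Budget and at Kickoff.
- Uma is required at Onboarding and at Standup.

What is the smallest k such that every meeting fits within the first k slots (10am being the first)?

3

The precedence chain requires at least 2 distinct slots.
With at most 3 per slot and 8 meetings, at least 3 slots are needed.
3 works (last occupied slot: 12pm): for example Hiring -> 11am, Kickoff -> 12pm, VendorCall -> 10am, Onboarding -> 12pm, Standup -> 10am, Budget -> 10am, Demo -> 11am, Roadmap -> 11am.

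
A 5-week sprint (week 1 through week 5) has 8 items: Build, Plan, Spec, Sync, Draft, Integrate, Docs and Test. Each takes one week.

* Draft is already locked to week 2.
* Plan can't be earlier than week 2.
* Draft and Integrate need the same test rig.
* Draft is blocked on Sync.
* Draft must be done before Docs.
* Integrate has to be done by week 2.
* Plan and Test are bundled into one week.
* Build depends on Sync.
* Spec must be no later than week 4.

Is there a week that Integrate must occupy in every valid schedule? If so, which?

week 1

Integrate's window is week 1–week 2.
Draft is fixed at week 2, and Integrate can't share a week with Draft.
So Integrate must be week 1.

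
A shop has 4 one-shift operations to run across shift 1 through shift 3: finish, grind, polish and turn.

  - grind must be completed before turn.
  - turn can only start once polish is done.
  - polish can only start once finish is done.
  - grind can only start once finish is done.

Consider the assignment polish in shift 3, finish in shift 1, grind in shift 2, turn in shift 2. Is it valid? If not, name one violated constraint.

Invalid. turn can only start once polish is done.

polish can only start once finish is done — holds.
grind must be completed before turn — violated.
grind can only start once finish is done — holds.
turn can only start once polish is done — violated.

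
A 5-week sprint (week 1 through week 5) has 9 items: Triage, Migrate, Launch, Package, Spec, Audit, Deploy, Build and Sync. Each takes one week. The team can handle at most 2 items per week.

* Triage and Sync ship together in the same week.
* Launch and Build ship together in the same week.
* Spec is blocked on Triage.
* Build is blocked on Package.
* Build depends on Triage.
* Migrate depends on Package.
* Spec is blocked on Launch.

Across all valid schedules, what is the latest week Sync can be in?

Sync must be in the same week as Triage, which can't be after week 3, so Sync is at most week 3.
Sync at week 3 is achievable: Sync=week 3, Build=week 4, Migrate=week 2, Triage=week 3, Spec=week 5, Package=week 1, Deploy=week 2, Launch=week 4, Audit=week 1.

week 3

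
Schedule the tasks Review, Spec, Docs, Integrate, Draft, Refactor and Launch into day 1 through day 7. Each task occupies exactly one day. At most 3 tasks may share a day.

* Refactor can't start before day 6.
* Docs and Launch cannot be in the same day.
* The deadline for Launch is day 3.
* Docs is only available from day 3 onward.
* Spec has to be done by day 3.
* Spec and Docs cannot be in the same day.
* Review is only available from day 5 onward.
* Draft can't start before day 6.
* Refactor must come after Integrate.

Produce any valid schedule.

Docs in day 3; Spec in day 1; Review in day 5; Draft in day 6; Launch in day 1; Refactor in day 6; Integrate in day 1

Checking: Integrate(day 1) before Refactor(day 6); Spec(day 1) != Docs(day 3); Docs(day 3) != Launch(day 1); Review=day 5 in [day 5,day 7]; Spec=day 1 in [day 1,day 3]; Docs=day 3 in [day 3,day 7]; Launch=day 1 in [day 1,day 3]; Draft=day 6 in [day 6,day 7]; Refactor=day 6 in [day 6,day 7]; max 3 per day (cap 3).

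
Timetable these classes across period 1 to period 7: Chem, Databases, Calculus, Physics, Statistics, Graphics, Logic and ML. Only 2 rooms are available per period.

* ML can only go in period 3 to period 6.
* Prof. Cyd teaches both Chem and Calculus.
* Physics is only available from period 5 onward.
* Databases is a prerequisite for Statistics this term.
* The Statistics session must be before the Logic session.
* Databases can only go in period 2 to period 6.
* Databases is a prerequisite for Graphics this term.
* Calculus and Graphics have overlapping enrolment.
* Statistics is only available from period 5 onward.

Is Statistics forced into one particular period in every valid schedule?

No

Statistics can be period 5 (e.g. Calculus=period 2; Statistics=period 5; Physics=period 5; Logic=period 6; Graphics=period 3; Chem=period 1; ML=period 3; Databases=period 2) or period 6 (e.g. Calculus=period 2, Logic=period 7, Chem=period 1, Statistics=period 6, Graphics=period 3, Physics=period 5, ML=period 3, Databases=period 2).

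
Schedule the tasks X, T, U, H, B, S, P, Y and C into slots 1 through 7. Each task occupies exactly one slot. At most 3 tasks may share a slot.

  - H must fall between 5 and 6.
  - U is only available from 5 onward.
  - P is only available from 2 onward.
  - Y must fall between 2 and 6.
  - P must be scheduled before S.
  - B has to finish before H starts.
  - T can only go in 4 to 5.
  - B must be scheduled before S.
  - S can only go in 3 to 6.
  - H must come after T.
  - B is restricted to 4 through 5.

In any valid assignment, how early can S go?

S is available from 3; precedence pushes S to at least 5; S's own window allows nothing later than 6.
S at 5 is achievable: X in 1; P in 2; B in 4; H in 5; C in 1; U in 5; T in 4; S in 5; Y in 2.

5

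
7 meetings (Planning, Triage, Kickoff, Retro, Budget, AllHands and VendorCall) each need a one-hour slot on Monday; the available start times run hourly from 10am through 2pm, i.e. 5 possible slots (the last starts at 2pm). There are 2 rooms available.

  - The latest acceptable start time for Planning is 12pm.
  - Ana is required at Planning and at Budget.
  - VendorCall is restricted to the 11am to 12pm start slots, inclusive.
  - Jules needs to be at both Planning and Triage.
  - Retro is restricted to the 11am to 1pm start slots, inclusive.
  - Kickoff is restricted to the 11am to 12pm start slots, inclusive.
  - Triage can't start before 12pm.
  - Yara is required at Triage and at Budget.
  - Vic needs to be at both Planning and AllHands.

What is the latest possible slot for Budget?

2pm

Budget at 2pm is achievable: Retro -> 12pm; Planning -> 10am; Budget -> 2pm; Triage -> 12pm; VendorCall -> 11am; AllHands -> 1pm; Kickoff -> 11am.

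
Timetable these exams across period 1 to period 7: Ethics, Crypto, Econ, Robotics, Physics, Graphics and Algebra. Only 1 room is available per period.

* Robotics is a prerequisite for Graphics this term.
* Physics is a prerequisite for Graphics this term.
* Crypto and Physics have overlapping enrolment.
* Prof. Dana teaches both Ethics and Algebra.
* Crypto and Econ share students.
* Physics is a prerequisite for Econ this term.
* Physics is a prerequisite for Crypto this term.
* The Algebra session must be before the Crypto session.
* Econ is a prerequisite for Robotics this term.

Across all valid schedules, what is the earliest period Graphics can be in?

period 4

Precedence pushes Graphics to at least period 4.
Graphics at period 4 is achievable: Ethics=period 7, Graphics=period 4, Crypto=period 6, Physics=period 1, Econ=period 2, Robotics=period 3, Algebra=period 5.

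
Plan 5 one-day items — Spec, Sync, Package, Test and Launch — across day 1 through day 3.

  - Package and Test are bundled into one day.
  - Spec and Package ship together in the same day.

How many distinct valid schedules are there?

Splitting on Spec: it can be day 1 (9), day 2 (9), day 3 (9). Listing each branch's schedules as (Sync, Package, Test, Launch) by day number:
Spec=day 1: (1,1,1,1) (1,1,1,2) (1,1,1,3) (2,1,1,1) (2,1,1,2) (2,1,1,3) (3,1,1,1) (3,1,1,2) (3,1,1,3) — 9.
Spec=day 2: (1,2,2,1) (1,2,2,2) (1,2,2,3) (2,2,2,1) (2,2,2,2) (2,2,2,3) (3,2,2,1) (3,2,2,2) (3,2,2,3) — 9.
Spec=day 3: (1,3,3,1) (1,3,3,2) (1,3,3,3) (2,3,3,1) (2,3,3,2) (2,3,3,3) (3,3,3,1) (3,3,3,2) (3,3,3,3) — 9.
Summing: 9 + 9 + 9 = 27.

27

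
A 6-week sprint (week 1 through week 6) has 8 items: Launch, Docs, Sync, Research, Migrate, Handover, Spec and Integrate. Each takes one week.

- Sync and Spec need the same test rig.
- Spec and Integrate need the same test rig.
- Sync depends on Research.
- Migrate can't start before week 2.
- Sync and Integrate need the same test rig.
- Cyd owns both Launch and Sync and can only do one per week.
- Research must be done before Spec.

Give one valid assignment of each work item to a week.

Migrate -> week 2; Docs -> week 1; Sync -> week 2; Research -> week 1; Launch -> week 1; Integrate -> week 1; Spec -> week 3; Handover -> week 1

Checking: Research(week 1) before Spec(week 3); Research(week 1) before Sync(week 2); Launch(week 1) != Sync(week 2); Spec(week 3) != Integrate(week 1); Sync(week 2) != Spec(week 3); Sync(week 2) != Integrate(week 1); Migrate=week 2 in [week 2,week 6].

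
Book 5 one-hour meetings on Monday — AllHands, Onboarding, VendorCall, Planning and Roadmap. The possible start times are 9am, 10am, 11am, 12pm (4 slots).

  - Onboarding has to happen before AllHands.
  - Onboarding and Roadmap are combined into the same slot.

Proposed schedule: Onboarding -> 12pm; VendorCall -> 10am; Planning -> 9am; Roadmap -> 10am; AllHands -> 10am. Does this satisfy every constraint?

Onboarding has to happen before AllHands — violated.
Onboarding and Roadmap are combined into the same slot — violated.

No — it violates: Onboarding has to happen before AllHands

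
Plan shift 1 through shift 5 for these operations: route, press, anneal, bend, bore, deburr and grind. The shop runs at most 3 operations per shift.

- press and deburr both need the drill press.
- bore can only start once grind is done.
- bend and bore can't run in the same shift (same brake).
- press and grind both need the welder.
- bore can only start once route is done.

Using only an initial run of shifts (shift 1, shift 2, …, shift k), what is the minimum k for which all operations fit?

3

The precedence chain requires at least 2 distinct shifts.
With at most 3 per shift and 7 operations, at least 3 shifts are needed.
3 works (last occupied shift: shift 3): for example anneal=shift 1; press=shift 2; bore=shift 2; grind=shift 1; bend=shift 3; deburr=shift 3; route=shift 1.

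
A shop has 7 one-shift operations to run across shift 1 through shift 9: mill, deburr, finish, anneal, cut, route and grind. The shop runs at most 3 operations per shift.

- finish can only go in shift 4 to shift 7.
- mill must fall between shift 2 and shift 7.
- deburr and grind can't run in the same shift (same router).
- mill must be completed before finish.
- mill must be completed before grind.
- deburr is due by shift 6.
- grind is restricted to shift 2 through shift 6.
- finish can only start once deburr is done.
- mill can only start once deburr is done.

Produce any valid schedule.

deburr=shift 1, grind=shift 3, finish=shift 4, cut=shift 1, route=shift 2, mill=shift 2, anneal=shift 1

Checking: mill(shift 2) before grind(shift 3); deburr(shift 1) before mill(shift 2); mill(shift 2) before finish(shift 4); deburr(shift 1) before finish(shift 4); deburr(shift 1) != grind(shift 3); mill=shift 2 in [shift 2,shift 7]; deburr=shift 1 in [shift 1,shift 6]; grind=shift 3 in [shift 2,shift 6]; finish=shift 4 in [shift 4,shift 7]; max 3 per shift (cap 3).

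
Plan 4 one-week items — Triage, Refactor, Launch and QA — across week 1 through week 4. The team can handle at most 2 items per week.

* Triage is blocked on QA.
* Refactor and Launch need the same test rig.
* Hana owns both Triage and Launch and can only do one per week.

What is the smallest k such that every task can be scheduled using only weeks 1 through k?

The precedence chain requires at least 2 distinct weeks.
With at most 2 per week and 4 tasks, at least 2 weeks are needed.
2 works (last occupied week: week 2): for example Triage in week 2; Launch in week 1; Refactor in week 2; QA in week 1.

2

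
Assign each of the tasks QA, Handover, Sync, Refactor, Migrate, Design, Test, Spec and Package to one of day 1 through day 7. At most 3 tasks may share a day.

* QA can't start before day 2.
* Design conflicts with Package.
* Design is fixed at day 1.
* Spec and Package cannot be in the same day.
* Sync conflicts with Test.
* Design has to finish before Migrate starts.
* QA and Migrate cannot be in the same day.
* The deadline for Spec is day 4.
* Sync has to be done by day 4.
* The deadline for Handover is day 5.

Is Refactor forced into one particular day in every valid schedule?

No

Refactor can be day 1 (e.g. Handover in day 2; Spec in day 2; Sync in day 1; QA in day 2; Package in day 3; Migrate in day 3; Refactor in day 1; Test in day 3; Design in day 1) or day 2 (e.g. Spec in day 1; Migrate in day 3; Handover in day 2; QA in day 2; Refactor in day 2; Test in day 3; Sync in day 1; Package in day 3; Design in day 1).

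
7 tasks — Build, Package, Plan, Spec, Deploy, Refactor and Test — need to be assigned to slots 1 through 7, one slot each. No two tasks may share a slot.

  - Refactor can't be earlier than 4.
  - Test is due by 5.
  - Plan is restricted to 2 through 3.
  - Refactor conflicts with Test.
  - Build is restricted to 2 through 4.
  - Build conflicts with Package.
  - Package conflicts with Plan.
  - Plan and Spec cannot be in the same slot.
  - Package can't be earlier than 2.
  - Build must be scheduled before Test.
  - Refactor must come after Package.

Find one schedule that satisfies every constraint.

Spec -> 1, Plan -> 2, Build -> 3, Refactor -> 6, Test -> 4, Package -> 5, Deploy -> 7

Checking: Build(3) before Test(4); Package(5) before Refactor(6); Build(3) != Package(5); Refactor(6) != Test(4); Plan(2) != Spec(1); Package(5) != Plan(2); Plan=2 in [2,3]; Refactor=6 in [4,7]; Test=4 in [1,5]; Build=3 in [2,4]; Package=5 in [2,7]; max 1 per slot (cap 1).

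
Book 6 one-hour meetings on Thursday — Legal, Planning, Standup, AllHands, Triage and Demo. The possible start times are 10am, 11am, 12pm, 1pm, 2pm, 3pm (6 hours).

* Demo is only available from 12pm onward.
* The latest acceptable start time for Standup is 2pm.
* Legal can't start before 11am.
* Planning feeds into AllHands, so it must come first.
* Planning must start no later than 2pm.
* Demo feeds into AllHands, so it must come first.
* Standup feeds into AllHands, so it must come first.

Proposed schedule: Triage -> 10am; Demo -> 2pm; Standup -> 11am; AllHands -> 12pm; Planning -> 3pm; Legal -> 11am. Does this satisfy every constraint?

Invalid. Planning feeds into AllHands, so it must come first.

Demo feeds into AllHands, so it must come first — violated.
Demo is only available from 12pm onward — holds.
Legal can't start before 11am — holds.
Planning feeds into AllHands, so it must come first — violated.
The latest acceptable start time for Standup is 2pm — holds.
Standup feeds into AllHands, so it must come first — holds.
Planning must start no later than 2pm — violated.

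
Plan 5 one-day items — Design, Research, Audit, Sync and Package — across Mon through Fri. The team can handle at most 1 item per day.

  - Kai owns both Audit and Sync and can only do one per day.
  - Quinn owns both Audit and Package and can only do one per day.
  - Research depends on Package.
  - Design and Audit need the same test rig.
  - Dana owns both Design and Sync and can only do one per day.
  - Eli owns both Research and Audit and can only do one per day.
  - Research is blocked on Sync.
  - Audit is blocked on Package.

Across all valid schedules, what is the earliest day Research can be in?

Precedence pushes Research to at least Tue.
Research at Wed is achievable: Research in Wed; Audit in Thu; Sync in Tue; Package in Mon; Design in Fri.
Nothing earlier works — the conflict and capacity constraints rule out every day before Wed.

Wed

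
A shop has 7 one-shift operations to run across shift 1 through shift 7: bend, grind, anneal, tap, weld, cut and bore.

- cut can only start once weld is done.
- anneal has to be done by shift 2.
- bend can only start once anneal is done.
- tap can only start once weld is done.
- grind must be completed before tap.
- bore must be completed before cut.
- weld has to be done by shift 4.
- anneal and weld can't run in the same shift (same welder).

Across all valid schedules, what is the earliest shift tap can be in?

shift 2

Precedence pushes tap to at least shift 2.
tap at shift 2 is achievable: bore=shift 1; tap=shift 2; bend=shift 3; anneal=shift 2; grind=shift 1; cut=shift 2; weld=shift 1.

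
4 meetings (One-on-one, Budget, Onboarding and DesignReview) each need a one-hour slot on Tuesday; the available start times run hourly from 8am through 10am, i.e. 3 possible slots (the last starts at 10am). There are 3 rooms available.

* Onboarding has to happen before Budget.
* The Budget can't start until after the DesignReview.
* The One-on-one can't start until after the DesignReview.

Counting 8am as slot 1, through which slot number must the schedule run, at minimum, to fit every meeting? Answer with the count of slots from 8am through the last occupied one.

2 slots

The precedence chain requires at least 2 distinct slots.
With at most 3 per slot and 4 meetings, at least 2 slots are needed.
2 works (last occupied slot: 9am): for example Budget -> 9am; DesignReview -> 8am; Onboarding -> 8am; One-on-one -> 9am.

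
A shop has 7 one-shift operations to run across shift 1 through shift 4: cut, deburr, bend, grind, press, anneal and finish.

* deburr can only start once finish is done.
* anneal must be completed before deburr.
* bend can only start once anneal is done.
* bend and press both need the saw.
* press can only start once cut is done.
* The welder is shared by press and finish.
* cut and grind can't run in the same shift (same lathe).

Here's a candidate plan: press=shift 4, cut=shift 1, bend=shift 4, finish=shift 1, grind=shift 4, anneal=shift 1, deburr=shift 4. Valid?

press can only start once cut is done — holds.
The welder is shared by press and finish — holds.
anneal must be completed before deburr — holds.
cut and grind can't run in the same shift (same lathe) — holds.
bend and press both need the saw — violated.
bend can only start once anneal is done — holds.
deburr can only start once finish is done — holds.

No. bend and press both need the saw is not satisfied.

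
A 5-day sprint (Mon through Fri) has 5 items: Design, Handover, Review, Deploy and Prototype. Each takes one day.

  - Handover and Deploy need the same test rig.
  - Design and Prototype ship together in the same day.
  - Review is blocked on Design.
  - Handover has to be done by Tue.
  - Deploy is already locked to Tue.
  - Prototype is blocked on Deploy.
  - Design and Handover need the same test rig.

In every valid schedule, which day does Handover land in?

Handover's window is Mon–Tue.
Deploy is fixed at Tue, and Handover can't share a day with Deploy.
So Handover must be Mon.

Mon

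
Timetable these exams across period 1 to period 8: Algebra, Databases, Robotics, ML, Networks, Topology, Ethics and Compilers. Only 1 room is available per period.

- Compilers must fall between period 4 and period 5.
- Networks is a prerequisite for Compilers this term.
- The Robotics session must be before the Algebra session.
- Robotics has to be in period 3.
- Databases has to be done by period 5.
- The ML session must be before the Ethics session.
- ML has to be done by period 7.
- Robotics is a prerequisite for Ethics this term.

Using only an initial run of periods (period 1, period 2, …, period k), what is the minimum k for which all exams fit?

The precedence chain requires at least 2 distinct periods.
With at most 1 per period and 8 exams, at least 8 periods are needed.
Compilers can't be placed before period 4, so the schedule must run through at least period 4.
8 works (last occupied period: period 8): for example Compilers in period 4, Networks in period 2, Databases in period 1, Topology in period 8, Robotics in period 3, Ethics in period 6, ML in period 5, Algebra in period 7.

8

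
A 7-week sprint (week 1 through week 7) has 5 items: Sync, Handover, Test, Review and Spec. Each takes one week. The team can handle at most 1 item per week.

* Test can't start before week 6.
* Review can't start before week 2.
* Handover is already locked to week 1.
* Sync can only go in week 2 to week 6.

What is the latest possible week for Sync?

Sync is available from week 2; Sync's own window allows nothing later than week 6.
Sync at week 6 is achievable: Sync -> week 6; Review -> week 2; Handover -> week 1; Spec -> week 3; Test -> week 7.

week 6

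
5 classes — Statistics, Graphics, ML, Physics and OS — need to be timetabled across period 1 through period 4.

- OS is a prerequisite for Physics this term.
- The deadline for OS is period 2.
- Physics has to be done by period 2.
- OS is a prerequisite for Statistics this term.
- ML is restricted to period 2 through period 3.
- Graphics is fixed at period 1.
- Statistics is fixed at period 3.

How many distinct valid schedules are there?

2

Enumerating: ML -> period 2; Physics -> period 2; OS -> period 1; Statistics -> period 3; Graphics -> period 1 | ML -> period 3; Graphics -> period 1; OS -> period 1; Physics -> period 2; Statistics -> period 3.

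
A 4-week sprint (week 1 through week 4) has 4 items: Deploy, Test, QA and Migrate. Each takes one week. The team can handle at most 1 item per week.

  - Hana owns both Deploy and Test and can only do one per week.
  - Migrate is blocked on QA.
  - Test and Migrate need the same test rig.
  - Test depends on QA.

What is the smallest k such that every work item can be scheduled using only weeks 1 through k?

4

The precedence chain requires at least 2 distinct weeks.
With at most 1 per week and 4 work items, at least 4 weeks are needed.
4 works (last occupied week: week 4): for example Migrate in week 3, Test in week 2, QA in week 1, Deploy in week 4.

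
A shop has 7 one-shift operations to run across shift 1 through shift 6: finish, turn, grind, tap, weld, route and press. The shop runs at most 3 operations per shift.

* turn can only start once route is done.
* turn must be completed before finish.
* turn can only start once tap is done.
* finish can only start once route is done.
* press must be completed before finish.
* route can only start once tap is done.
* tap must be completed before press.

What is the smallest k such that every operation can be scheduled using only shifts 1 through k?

The precedence chain requires at least 4 distinct shifts.
With at most 3 per shift and 7 operations, at least 3 shifts are needed.
4 works (last occupied shift: shift 4): for example finish=shift 4, turn=shift 3, tap=shift 1, press=shift 2, weld=shift 1, grind=shift 1, route=shift 2.

4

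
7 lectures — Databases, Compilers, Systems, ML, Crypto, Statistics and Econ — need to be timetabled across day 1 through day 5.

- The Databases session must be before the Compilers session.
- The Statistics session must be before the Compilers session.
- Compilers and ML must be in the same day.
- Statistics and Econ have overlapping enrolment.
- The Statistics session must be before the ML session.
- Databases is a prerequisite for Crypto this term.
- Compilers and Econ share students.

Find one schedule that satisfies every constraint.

Statistics -> day 1, Systems -> day 1, Econ -> day 3, Crypto -> day 2, Compilers -> day 2, ML -> day 2, Databases -> day 1

Checking: Databases(day 1) before Compilers(day 2); Statistics(day 1) before Compilers(day 2); Statistics(day 1) before ML(day 2); Databases(day 1) before Crypto(day 2); Compilers(day 2) != Econ(day 3); Statistics(day 1) != Econ(day 3); Compilers = ML = day 2.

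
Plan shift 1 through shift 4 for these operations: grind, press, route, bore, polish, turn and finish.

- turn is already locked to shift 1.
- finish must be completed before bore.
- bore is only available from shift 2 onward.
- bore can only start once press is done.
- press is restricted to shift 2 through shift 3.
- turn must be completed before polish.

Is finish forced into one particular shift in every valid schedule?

No

finish can be shift 1 (e.g. bore=shift 3, route=shift 1, grind=shift 1, press=shift 2, finish=shift 1, turn=shift 1, polish=shift 2) or shift 2 (e.g. bore=shift 3; press=shift 2; turn=shift 1; polish=shift 2; grind=shift 1; finish=shift 2; route=shift 1).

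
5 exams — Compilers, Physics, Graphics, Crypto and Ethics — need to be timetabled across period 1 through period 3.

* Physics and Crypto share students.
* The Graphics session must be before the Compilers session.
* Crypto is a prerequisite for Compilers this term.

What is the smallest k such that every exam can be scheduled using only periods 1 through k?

2 periods

The precedence chain requires at least 2 distinct periods.
2 works (last occupied period: period 2): for example Crypto -> period 1, Physics -> period 2, Compilers -> period 2, Graphics -> period 1, Ethics -> period 1.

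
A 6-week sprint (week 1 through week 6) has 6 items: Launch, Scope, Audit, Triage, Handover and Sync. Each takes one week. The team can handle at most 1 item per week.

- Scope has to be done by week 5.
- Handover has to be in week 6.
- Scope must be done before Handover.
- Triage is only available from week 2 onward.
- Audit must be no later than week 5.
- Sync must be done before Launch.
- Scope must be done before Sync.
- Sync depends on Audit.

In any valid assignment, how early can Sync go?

Precedence pushes Sync to at least week 2; downstream work caps Sync at week 5.
Sync at week 3 is achievable: Launch -> week 5; Scope -> week 1; Handover -> week 6; Sync -> week 3; Triage -> week 4; Audit -> week 2.
Nothing earlier works — the capacity limit rule out every week before week 3.

week 3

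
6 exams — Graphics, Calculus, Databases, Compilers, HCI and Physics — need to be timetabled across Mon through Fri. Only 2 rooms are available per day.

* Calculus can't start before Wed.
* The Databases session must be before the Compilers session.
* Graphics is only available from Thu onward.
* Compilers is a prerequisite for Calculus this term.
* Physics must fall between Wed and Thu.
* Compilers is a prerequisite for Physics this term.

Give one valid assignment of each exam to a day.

Calculus=Wed; Compilers=Tue; Databases=Mon; Physics=Wed; Graphics=Thu; HCI=Mon

Checking: Compilers(Tue) before Calculus(Wed); Compilers(Tue) before Physics(Wed); Databases(Mon) before Compilers(Tue); Calculus=Wed in [Wed,Fri]; Graphics=Thu in [Thu,Fri]; Physics=Wed in [Wed,Thu]; max 2 per day (cap 2).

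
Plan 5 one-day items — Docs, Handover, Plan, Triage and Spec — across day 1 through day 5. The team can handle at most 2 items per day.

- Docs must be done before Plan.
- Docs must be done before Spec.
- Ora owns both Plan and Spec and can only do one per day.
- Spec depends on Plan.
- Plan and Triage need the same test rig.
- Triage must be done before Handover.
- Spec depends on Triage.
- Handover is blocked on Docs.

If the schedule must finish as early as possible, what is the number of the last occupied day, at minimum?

The precedence chain requires at least 3 distinct days.
With at most 2 per day and 5 work items, at least 3 days are needed.
3 works (last occupied day: day 3): for example Handover -> day 2, Plan -> day 2, Docs -> day 1, Spec -> day 3, Triage -> day 1.

3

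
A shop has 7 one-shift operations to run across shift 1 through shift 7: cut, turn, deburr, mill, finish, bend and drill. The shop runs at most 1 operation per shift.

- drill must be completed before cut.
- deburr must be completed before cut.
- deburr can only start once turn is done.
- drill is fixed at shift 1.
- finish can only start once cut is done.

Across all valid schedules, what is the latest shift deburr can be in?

Precedence pushes deburr to at least shift 2; downstream work caps deburr at shift 5.
deburr at shift 5 is achievable: bend in shift 4, turn in shift 2, mill in shift 3, cut in shift 6, deburr in shift 5, drill in shift 1, finish in shift 7.

shift 5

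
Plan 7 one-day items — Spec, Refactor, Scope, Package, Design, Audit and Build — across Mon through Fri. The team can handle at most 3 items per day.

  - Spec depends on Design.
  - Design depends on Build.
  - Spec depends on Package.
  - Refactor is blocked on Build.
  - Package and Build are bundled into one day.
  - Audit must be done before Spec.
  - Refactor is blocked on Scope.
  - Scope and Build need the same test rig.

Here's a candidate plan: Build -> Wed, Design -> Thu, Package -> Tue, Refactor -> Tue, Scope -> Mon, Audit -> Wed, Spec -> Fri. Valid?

Spec depends on Design — holds.
Design depends on Build — holds.
Spec depends on Package — holds.
Package and Build are bundled into one day — violated.
Audit must be done before Spec — holds.
Refactor is blocked on Scope — holds.
Scope and Build need the same test rig — holds.
The team can handle at most 3 items per day — holds.
Refactor is blocked on Build — violated.

Invalid. Refactor is blocked on Build.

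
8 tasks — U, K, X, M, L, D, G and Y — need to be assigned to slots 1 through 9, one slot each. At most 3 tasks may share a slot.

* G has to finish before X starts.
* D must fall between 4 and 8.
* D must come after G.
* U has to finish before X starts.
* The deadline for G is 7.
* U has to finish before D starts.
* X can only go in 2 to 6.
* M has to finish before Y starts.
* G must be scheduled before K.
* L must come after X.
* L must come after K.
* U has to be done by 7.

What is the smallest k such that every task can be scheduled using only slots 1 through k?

4 slots

The precedence chain requires at least 3 distinct slots.
With at most 3 per slot and 8 tasks, at least 3 slots are needed.
D can't be placed before 4, so the schedule must run through at least slot 4.
4 works (last occupied slot: 4): for example X=2; D=4; Y=2; U=1; M=1; K=2; G=1; L=3.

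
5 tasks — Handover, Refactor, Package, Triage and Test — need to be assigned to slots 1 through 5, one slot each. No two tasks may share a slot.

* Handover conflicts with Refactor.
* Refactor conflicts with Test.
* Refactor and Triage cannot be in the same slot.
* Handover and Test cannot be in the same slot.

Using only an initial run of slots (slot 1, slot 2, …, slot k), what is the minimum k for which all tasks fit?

5 slots

With at most 1 per slot and 5 tasks, at least 5 slots are needed.
5 works (last occupied slot: 5): for example Test in 5, Refactor in 2, Handover in 1, Package in 3, Triage in 4.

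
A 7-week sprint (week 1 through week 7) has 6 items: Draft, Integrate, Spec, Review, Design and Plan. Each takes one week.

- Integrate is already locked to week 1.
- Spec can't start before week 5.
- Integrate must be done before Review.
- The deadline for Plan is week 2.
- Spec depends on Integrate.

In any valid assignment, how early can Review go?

week 2

Precedence pushes Review to at least week 2.
Review at week 2 is achievable: Spec -> week 5; Design -> week 1; Draft -> week 1; Review -> week 2; Integrate -> week 1; Plan -> week 1.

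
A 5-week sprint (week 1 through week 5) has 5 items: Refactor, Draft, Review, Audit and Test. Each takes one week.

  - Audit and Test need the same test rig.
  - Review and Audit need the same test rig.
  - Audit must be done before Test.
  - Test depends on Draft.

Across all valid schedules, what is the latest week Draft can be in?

week 4

Downstream work caps Draft at week 4.
Draft at week 4 is achievable: Review=week 2; Audit=week 1; Draft=week 4; Test=week 5; Refactor=week 1.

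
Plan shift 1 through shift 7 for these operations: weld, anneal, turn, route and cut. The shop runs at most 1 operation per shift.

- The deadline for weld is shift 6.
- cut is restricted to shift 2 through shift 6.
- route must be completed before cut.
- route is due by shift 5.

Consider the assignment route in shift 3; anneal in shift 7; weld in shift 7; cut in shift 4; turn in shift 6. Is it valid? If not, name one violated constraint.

The shop runs at most 1 operation per shift — violated.
The deadline for weld is shift 6 — violated.
cut is restricted to shift 2 through shift 6 — holds.
route must be completed before cut — holds.
route is due by shift 5 — holds.

No. The deadline for weld is shift 6 is not satisfied.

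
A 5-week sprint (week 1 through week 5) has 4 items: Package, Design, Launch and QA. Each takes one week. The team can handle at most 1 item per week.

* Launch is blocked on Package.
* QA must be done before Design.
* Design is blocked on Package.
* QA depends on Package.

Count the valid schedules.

15

Splitting on Package: it can be week 1 (12), week 2 (3). Listing each branch's schedules as (Design, Launch, QA) by week number:
Package=week 1: (3,4,2) (3,5,2) (4,2,3) (4,3,2) (4,5,2) (4,5,3) (5,2,3) (5,2,4) (5,3,2) (5,3,4) (5,4,2) (5,4,3) — 12.
Package=week 2: (4,5,3) (5,3,4) (5,4,3) — 3.
Summing: 12 + 3 = 15.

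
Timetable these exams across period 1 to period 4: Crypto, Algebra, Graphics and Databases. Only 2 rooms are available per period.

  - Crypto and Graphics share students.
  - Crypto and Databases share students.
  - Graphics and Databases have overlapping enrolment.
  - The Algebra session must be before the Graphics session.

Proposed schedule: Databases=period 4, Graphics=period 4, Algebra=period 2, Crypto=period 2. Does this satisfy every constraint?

No. Graphics and Databases have overlapping enrolment is not satisfied.

The Algebra session must be before the Graphics session — holds.
Graphics and Databases have overlapping enrolment — violated.
Crypto and Databases share students — holds.
Crypto and Graphics share students — holds.
Only 2 rooms are available per period — holds.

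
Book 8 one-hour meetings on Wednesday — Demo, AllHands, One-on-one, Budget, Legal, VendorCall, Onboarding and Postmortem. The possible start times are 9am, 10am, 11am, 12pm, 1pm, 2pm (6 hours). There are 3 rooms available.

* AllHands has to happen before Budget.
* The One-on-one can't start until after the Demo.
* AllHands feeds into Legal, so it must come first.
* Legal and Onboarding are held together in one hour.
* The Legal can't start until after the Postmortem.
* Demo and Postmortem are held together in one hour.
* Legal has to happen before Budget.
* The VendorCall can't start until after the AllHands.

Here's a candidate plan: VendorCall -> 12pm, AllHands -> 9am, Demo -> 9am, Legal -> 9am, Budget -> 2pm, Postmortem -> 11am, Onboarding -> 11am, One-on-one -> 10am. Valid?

Legal and Onboarding are held together in one hour — violated.
Legal has to happen before Budget — holds.
AllHands feeds into Legal, so it must come first — violated.
The VendorCall can't start until after the AllHands — holds.
There are 3 rooms available — holds.
Demo and Postmortem are held together in one hour — violated.
AllHands has to happen before Budget — holds.
The Legal can't start until after the Postmortem — violated.
The One-on-one can't start until after the Demo — holds.

Invalid. The Legal can't start until after the Postmortem.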